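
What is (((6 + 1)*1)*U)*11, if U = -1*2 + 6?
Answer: 308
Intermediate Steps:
U = 4 (U = -2 + 6 = 4)
(((6 + 1)*1)*U)*11 = (((6 + 1)*1)*4)*11 = ((7*1)*4)*11 = (7*4)*11 = 28*11 = 308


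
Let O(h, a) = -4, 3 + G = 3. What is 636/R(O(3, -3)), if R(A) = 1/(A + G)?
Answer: -2544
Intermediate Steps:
G = 0 (G = -3 + 3 = 0)
R(A) = 1/A (R(A) = 1/(A + 0) = 1/A)
636/R(O(3, -3)) = 636/(1/(-4)) = 636/(-¼) = 636*(-4) = -2544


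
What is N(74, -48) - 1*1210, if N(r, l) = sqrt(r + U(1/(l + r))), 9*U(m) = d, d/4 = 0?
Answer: -1210 + sqrt(74) ≈ -1201.4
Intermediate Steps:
d = 0 (d = 4*0 = 0)
U(m) = 0 (U(m) = (1/9)*0 = 0)
N(r, l) = sqrt(r) (N(r, l) = sqrt(r + 0) = sqrt(r))
N(74, -48) - 1*1210 = sqrt(74) - 1*1210 = sqrt(74) - 1210 = -1210 + sqrt(74)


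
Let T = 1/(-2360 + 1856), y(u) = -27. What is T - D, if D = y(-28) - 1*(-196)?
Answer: -85177/504 ≈ -169.00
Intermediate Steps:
T = -1/504 (T = 1/(-504) = -1/504 ≈ -0.0019841)
D = 169 (D = -27 - 1*(-196) = -27 + 196 = 169)
T - D = -1/504 - 1*169 = -1/504 - 169 = -85177/504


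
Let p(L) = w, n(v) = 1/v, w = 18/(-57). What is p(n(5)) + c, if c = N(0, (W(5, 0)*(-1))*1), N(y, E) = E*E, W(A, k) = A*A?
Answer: 11869/19 ≈ 624.68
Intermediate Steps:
W(A, k) = A²
w = -6/19 (w = 18*(-1/57) = -6/19 ≈ -0.31579)
N(y, E) = E²
p(L) = -6/19
c = 625 (c = ((5²*(-1))*1)² = ((25*(-1))*1)² = (-25*1)² = (-25)² = 625)
p(n(5)) + c = -6/19 + 625 = 11869/19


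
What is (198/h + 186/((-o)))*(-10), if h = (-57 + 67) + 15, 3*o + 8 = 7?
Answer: -28296/5 ≈ -5659.2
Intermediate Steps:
o = -1/3 (o = -8/3 + (1/3)*7 = -8/3 + 7/3 = -1/3 ≈ -0.33333)
h = 25 (h = 10 + 15 = 25)
(198/h + 186/((-o)))*(-10) = (198/25 + 186/((-1*(-1/3))))*(-10) = (198*(1/25) + 186/(1/3))*(-10) = (198/25 + 186*3)*(-10) = (198/25 + 558)*(-10) = (14148/25)*(-10) = -28296/5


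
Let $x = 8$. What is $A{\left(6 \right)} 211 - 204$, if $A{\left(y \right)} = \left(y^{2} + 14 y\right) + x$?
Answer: $26804$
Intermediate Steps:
$A{\left(y \right)} = 8 + y^{2} + 14 y$ ($A{\left(y \right)} = \left(y^{2} + 14 y\right) + 8 = 8 + y^{2} + 14 y$)
$A{\left(6 \right)} 211 - 204 = \left(8 + 6^{2} + 14 \cdot 6\right) 211 - 204 = \left(8 + 36 + 84\right) 211 - 204 = 128 \cdot 211 - 204 = 27008 - 204 = 26804$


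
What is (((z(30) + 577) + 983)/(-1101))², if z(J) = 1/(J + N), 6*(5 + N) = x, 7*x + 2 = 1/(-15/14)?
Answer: 16676319832225/8306217966601 ≈ 2.0077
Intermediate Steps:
x = -44/105 (x = -2/7 + 1/(7*((-15/14))) = -2/7 + 1/(7*((-15*1/14))) = -2/7 + 1/(7*(-15/14)) = -2/7 + (⅐)*(-14/15) = -2/7 - 2/15 = -44/105 ≈ -0.41905)
N = -1597/315 (N = -5 + (⅙)*(-44/105) = -5 - 22/315 = -1597/315 ≈ -5.0698)
z(J) = 1/(-1597/315 + J) (z(J) = 1/(J - 1597/315) = 1/(-1597/315 + J))
(((z(30) + 577) + 983)/(-1101))² = (((315/(-1597 + 315*30) + 577) + 983)/(-1101))² = (((315/(-1597 + 9450) + 577) + 983)*(-1/1101))² = (((315/7853 + 577) + 983)*(-1/1101))² = ((4531496/7853 + 983)*(-1/1101))² = ((12250995/7853)*(-1/1101))² = (-4083665/2882051)² = 16676319832225/8306217966601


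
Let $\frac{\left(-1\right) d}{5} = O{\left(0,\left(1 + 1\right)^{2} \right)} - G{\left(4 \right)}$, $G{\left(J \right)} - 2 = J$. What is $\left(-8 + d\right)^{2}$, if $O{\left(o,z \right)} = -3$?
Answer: $1369$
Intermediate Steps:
$G{\left(J \right)} = 2 + J$
$d = 45$ ($d = - 5 \left(-3 - \left(2 + 4\right)\right) = - 5 \left(-3 - 6\right) = \left(-5\right) \left(-9\right) = 45$)
$\left(-8 + d\right)^{2} = \left(-8 + 45\right)^{2} = 37^{2} = 1369$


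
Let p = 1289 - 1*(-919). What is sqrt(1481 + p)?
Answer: sqrt(3689) ≈ 60.737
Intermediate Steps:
p = 2208 (p = 1289 + 919 = 2208)
sqrt(1481 + p) = sqrt(1481 + 2208) = sqrt(3689)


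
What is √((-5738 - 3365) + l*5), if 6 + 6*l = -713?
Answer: I*√349278/6 ≈ 98.5*I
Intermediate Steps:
l = -719/6 (l = -1 + (⅙)*(-713) = -1 - 713/6 = -719/6 ≈ -119.83)
√((-5738 - 3365) + l*5) = √((-5738 - 3365) - 719/6*5) = √(-9103 - 3595/6) = √(-58213/6) = I*√349278/6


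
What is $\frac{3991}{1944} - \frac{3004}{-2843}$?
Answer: $\frac{17186189}{5526792} \approx 3.1096$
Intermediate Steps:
$\frac{3991}{1944} - \frac{3004}{-2843} = 3991 \cdot \frac{1}{1944} - - \frac{3004}{2843} = \frac{3991}{1944} + \frac{3004}{2843} = \frac{17186189}{5526792}$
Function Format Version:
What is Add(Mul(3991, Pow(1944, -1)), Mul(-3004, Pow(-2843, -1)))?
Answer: Rational(17186189, 5526792) ≈ 3.1096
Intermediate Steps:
Add(Mul(3991, Pow(1944, -1)), Mul(-3004, Pow(-2843, -1))) = Add(Mul(3991, Rational(1, 1944)), Mul(-3004, Rational(-1, 2843))) = Add(Rational(3991, 1944), Rational(3004, 2843)) = Rational(17186189, 5526792)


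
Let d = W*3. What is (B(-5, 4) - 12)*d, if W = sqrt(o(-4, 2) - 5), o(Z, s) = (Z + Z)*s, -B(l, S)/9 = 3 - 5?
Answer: 18*I*sqrt(21) ≈ 82.486*I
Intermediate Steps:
B(l, S) = 18 (B(l, S) = -9*(3 - 5) = -9*(-2) = 18)
o(Z, s) = 2*Z*s (o(Z, s) = (2*Z)*s = 2*Z*s)
W = I*sqrt(21) (W = sqrt(2*(-4)*2 - 5) = sqrt(-16 - 5) = sqrt(-21) = I*sqrt(21) ≈ 4.5826*I)
d = 3*I*sqrt(21) (d = (I*sqrt(21))*3 = 3*I*sqrt(21) ≈ 13.748*I)
(B(-5, 4) - 12)*d = (18 - 12)*(3*I*sqrt(21)) = 6*(3*I*sqrt(21)) = 18*I*sqrt(21)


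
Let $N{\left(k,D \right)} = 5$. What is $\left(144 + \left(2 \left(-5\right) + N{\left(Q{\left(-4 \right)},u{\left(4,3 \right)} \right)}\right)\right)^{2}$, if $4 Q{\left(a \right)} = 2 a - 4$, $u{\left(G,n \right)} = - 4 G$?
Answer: $19321$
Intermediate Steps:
$Q{\left(a \right)} = -1 + \frac{a}{2}$ ($Q{\left(a \right)} = \frac{2 a - 4}{4} = \frac{-4 + 2 a}{4} = -1 + \frac{a}{2}$)
$\left(144 + \left(2 \left(-5\right) + N{\left(Q{\left(-4 \right)},u{\left(4,3 \right)} \right)}\right)\right)^{2} = \left(144 + \left(2 \left(-5\right) + 5\right)\right)^{2} = \left(144 + \left(-10 + 5\right)\right)^{2} = \left(144 - 5\right)^{2} = 139^{2} = 19321$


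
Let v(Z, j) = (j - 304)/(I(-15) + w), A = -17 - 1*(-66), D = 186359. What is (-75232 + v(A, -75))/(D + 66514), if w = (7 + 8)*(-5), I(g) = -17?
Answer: -6920965/23264316 ≈ -0.29749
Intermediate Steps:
w = -75 (w = 15*(-5) = -75)
A = 49 (A = -17 + 66 = 49)
v(Z, j) = 76/23 - j/92 (v(Z, j) = (j - 304)/(-17 - 75) = (-304 + j)/(-92) = (-304 + j)*(-1/92) = 76/23 - j/92)
(-75232 + v(A, -75))/(D + 66514) = (-75232 + (76/23 - 1/92*(-75)))/(186359 + 66514) = (-75232 + (76/23 + 75/92))/252873 = (-75232 + 379/92)*(1/252873) = -6920965/92*1/252873 = -6920965/23264316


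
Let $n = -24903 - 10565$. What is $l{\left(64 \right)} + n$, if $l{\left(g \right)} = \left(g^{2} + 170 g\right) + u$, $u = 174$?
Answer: $-20318$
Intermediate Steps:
$n = -35468$
$l{\left(g \right)} = 174 + g^{2} + 170 g$ ($l{\left(g \right)} = \left(g^{2} + 170 g\right) + 174 = 174 + g^{2} + 170 g$)
$l{\left(64 \right)} + n = \left(174 + 64^{2} + 170 \cdot 64\right) - 35468 = \left(174 + 4096 + 10880\right) - 35468 = 15150 - 35468 = -20318$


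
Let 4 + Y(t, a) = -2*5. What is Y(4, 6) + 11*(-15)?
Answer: -179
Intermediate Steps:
Y(t, a) = -14 (Y(t, a) = -4 - 2*5 = -4 - 10 = -14)
Y(4, 6) + 11*(-15) = -14 + 11*(-15) = -14 - 165 = -179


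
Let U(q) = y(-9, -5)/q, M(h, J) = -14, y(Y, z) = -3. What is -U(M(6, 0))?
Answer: -3/14 ≈ -0.21429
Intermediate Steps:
U(q) = -3/q
-U(M(6, 0)) = -(-3)/(-14) = -(-3)*(-1)/14 = -1*3/14 = -3/14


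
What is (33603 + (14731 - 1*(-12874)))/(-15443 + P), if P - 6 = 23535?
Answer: 30604/4049 ≈ 7.5584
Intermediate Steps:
P = 23541 (P = 6 + 23535 = 23541)
(33603 + (14731 - 1*(-12874)))/(-15443 + P) = (33603 + (14731 - 1*(-12874)))/(-15443 + 23541) = (33603 + (14731 + 12874))/8098 = (33603 + 27605)*(1/8098) = 61208*(1/8098) = 30604/4049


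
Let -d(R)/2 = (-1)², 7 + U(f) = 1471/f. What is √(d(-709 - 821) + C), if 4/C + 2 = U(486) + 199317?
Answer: I*√18765529750321466/96865159 ≈ 1.4142*I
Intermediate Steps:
U(f) = -7 + 1471/f
d(R) = -2 (d(R) = -2*(-1)² = -2*1 = -2)
C = 1944/96865159 (C = 4/(-2 + ((-7 + 1471/486) + 199317)) = 4/(-2 + (-1931/486 + 199317)) = 4/(-2 + 96866131/486) = 4/(96865159/486) = 4*(486/96865159) = 1944/96865159 ≈ 2.0069e-5)
√(d(-709 - 821) + C) = √(-2 + 1944/96865159) = √(-193728374/96865159) = I*√18765529750321466/96865159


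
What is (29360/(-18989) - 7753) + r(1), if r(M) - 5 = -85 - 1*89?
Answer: -150460218/18989 ≈ -7923.5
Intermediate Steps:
r(M) = -169 (r(M) = 5 + (-85 - 1*89) = 5 + (-85 - 89) = 5 - 174 = -169)
(29360/(-18989) - 7753) + r(1) = (29360/(-18989) - 7753) - 169 = (29360*(-1/18989) - 7753) - 169 = (-29360/18989 - 7753) - 169 = -147251077/18989 - 169 = -150460218/18989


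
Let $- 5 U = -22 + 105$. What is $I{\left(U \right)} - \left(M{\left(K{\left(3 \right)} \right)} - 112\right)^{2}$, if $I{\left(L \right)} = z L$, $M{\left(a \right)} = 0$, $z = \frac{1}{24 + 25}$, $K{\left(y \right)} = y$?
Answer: $- \frac{3073363}{245} \approx -12544.0$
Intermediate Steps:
$z = \frac{1}{49} \approx 0.020408$
$U = - \frac{83}{5}$ ($U = - \frac{-22 + 105}{5} = \left(- \frac{1}{5}\right) 83 = - \frac{83}{5} \approx -16.6$)
$I{\left(L \right)} = \frac{L}{49}$
$I{\left(U \right)} - \left(M{\left(K{\left(3 \right)} \right)} - 112\right)^{2} = \frac{1}{49} \left(- \frac{83}{5}\right) - \left(0 - 112\right)^{2} = - \frac{83}{245} - \left(-112\right)^{2} = - \frac{83}{245} - 12544 = - \frac{3073363}{245}$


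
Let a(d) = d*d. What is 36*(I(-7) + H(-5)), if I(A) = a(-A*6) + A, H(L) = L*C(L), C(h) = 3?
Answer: 62712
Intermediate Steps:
H(L) = 3*L (H(L) = L*3 = 3*L)
a(d) = d**2
I(A) = A + 36*A**2 (I(A) = (-A*6)**2 + A = (-6*A)**2 + A = 36*A**2 + A = A + 36*A**2)
36*(I(-7) + H(-5)) = 36*(-7*(1 + 36*(-7)) + 3*(-5)) = 36*(-7*(1 - 252) - 15) = 36*(-7*(-251) - 15) = 36*(1757 - 15) = 36*1742 = 62712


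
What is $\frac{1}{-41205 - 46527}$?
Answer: $- \frac{1}{87732} \approx -1.1398 \cdot 10^{-5}$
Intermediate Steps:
$\frac{1}{-41205 - 46527} = \frac{1}{-87732} = - \frac{1}{87732}$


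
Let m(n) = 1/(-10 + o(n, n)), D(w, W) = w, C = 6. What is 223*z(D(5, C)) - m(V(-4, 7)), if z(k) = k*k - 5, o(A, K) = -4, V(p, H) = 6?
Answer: 62441/14 ≈ 4460.1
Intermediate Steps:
z(k) = -5 + k² (z(k) = k² - 5 = -5 + k²)
m(n) = -1/14 (m(n) = 1/(-10 - 4) = 1/(-14) = -1/14)
223*z(D(5, C)) - m(V(-4, 7)) = 223*(-5 + 5²) - 1*(-1/14) = 223*(-5 + 25) + 1/14 = 223*20 + 1/14 = 4460 + 1/14 = 62441/14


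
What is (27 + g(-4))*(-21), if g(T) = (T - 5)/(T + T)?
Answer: -4725/8 ≈ -590.63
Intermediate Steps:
g(T) = (-5 + T)/(2*T) (g(T) = (-5 + T)/((2*T)) = (-5 + T)*(1/(2*T)) = (-5 + T)/(2*T))
(27 + g(-4))*(-21) = (27 + (½)*(-5 - 4)/(-4))*(-21) = (27 + (½)*(-¼)*(-9))*(-21) = (27 + 9/8)*(-21) = (225/8)*(-21) = -4725/8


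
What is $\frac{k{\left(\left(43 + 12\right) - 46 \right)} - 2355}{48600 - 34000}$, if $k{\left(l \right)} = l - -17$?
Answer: $- \frac{2329}{14600} \approx -0.15952$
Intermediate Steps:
$k{\left(l \right)} = 17 + l$ ($k{\left(l \right)} = l + 17 = 17 + l$)
$\frac{k{\left(\left(43 + 12\right) - 46 \right)} - 2355}{48600 - 34000} = \frac{\left(17 + \left(\left(43 + 12\right) - 46\right)\right) - 2355}{48600 - 34000} = \frac{\left(17 + \left(55 - 46\right)\right) - 2355}{14600} = \left(\left(17 + 9\right) - 2355\right) \frac{1}{14600} = \left(26 - 2355\right) \frac{1}{14600} = \left(-2329\right) \frac{1}{14600} = - \frac{2329}{14600}$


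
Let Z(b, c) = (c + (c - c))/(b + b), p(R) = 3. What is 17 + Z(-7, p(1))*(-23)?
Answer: 307/14 ≈ 21.929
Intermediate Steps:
Z(b, c) = c/(2*b) (Z(b, c) = (c + 0)/((2*b)) = c*(1/(2*b)) = c/(2*b))
17 + Z(-7, p(1))*(-23) = 17 + ((½)*3/(-7))*(-23) = 17 + ((½)*3*(-⅐))*(-23) = 17 - 3/14*(-23) = 17 + 69/14 = 307/14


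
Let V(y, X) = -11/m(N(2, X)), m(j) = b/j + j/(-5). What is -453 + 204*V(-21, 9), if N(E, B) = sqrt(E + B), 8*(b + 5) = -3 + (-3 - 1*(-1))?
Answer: -453 + 89760*sqrt(11)/313 ≈ 498.12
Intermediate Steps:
b = -45/8 (b = -5 + (-3 + (-3 - 1*(-1)))/8 = -5 + (-3 + (-3 + 1))/8 = -5 + (-3 - 2)/8 = -5 + (1/8)*(-5) = -5 - 5/8 = -45/8 ≈ -5.6250)
N(E, B) = sqrt(B + E)
m(j) = -45/(8*j) - j/5 (m(j) = -45/(8*j) + j/(-5) = -45/(8*j) + j*(-1/5) = -45/(8*j) - j/5)
V(y, X) = -11/(-45/(8*sqrt(2 + X)) - sqrt(2 + X)/5) (V(y, X) = -11/(-45/(8*sqrt(X + 2)) - sqrt(X + 2)/5) = -11/(-45/(8*sqrt(2 + X)) - sqrt(2 + X)/5))
-453 + 204*V(-21, 9) = -453 + 204*(440*sqrt(2 + 9)/(241 + 8*9)) = -453 + 204*(440*sqrt(11)/(241 + 72)) = -453 + 204*(440*sqrt(11)/313) = -453 + 89760*sqrt(11)/313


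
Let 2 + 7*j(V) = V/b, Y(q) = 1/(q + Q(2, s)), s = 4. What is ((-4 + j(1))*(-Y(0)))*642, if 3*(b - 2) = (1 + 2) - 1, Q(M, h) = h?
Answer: 76077/112 ≈ 679.26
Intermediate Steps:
b = 8/3 (b = 2 + ((1 + 2) - 1)/3 = 2 + (3 - 1)/3 = 2 + (⅓)*2 = 2 + ⅔ = 8/3 ≈ 2.6667)
Y(q) = 1/(4 + q) (Y(q) = 1/(q + 4) = 1/(4 + q))
j(V) = -2/7 + 3*V/56 (j(V) = -2/7 + (V/(8/3))/7 = -2/7 + (V*(3/8))/7 = -2/7 + (3*V/8)/7 = -2/7 + 3*V/56)
((-4 + j(1))*(-Y(0)))*642 = ((-4 + (-2/7 + (3/56)*1))*(-1/(4 + 0)))*642 = ((-4 + (-2/7 + 3/56))*(-1/4))*642 = ((-4 - 13/56)*(-1*¼))*642 = -237/56*(-¼)*642 = (237/224)*642 = 76077/112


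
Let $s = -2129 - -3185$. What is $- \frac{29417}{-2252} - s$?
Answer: $- \frac{2348695}{2252} \approx -1042.9$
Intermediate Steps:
$s = 1056$ ($s = -2129 + 3185 = 1056$)
$- \frac{29417}{-2252} - s = - \frac{29417}{-2252} - 1056 = \left(-29417\right) \left(- \frac{1}{2252}\right) - 1056 = \frac{29417}{2252} - 1056 = - \frac{2348695}{2252}$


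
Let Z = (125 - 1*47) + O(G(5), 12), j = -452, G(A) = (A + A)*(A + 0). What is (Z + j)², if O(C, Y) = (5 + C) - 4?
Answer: 104329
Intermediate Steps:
G(A) = 2*A² (G(A) = (2*A)*A = 2*A²)
O(C, Y) = 1 + C
Z = 129 (Z = (125 - 1*47) + (1 + 2*5²) = (125 - 47) + (1 + 2*25) = 78 + (1 + 50) = 78 + 51 = 129)
(Z + j)² = (129 - 452)² = (-323)² = 104329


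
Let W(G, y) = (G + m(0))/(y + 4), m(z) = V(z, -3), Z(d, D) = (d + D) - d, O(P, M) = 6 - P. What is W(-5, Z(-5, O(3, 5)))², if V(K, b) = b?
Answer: 64/49 ≈ 1.3061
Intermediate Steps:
Z(d, D) = D (Z(d, D) = (D + d) - d = D)
m(z) = -3
W(G, y) = (-3 + G)/(4 + y) (W(G, y) = (G - 3)/(y + 4) = (-3 + G)/(4 + y))
W(-5, Z(-5, O(3, 5)))² = ((-3 - 5)/(4 + (6 - 1*3)))² = (-8/(4 + (6 - 3)))² = (-8/(4 + 3))² = (-8/7)² = 64/49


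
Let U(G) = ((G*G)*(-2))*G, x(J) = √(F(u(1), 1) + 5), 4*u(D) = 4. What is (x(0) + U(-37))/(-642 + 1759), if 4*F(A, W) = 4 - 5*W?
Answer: 101306/1117 + √19/2234 ≈ 90.697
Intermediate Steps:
u(D) = 1 (u(D) = (¼)*4 = 1)
F(A, W) = 1 - 5*W/4 (F(A, W) = (4 - 5*W)/4 = 1 - 5*W/4)
x(J) = √19/2 (x(J) = √((1 - 5/4*1) + 5) = √((1 - 5/4) + 5) = √(-¼ + 5) = √(19/4) = √19/2)
U(G) = -2*G³ (U(G) = (G²*(-2))*G = (-2*G²)*G = -2*G³)
(x(0) + U(-37))/(-642 + 1759) = (√19/2 - 2*(-37)³)/(-642 + 1759) = (√19/2 - 2*(-50653))/1117 = (√19/2 + 101306)*(1/1117) = (101306 + √19/2)*(1/1117) = 101306/1117 + √19/2234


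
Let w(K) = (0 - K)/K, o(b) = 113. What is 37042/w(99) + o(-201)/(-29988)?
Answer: -1110815609/29988 ≈ -37042.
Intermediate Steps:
w(K) = -1 (w(K) = (-K)/K = -1)
37042/w(99) + o(-201)/(-29988) = 37042/(-1) + 113/(-29988) = 37042*(-1) + 113*(-1/29988) = -37042 - 113/29988 = -1110815609/29988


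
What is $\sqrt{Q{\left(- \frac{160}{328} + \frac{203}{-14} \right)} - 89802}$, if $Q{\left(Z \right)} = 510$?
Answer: $2 i \sqrt{22323} \approx 298.82 i$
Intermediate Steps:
$\sqrt{Q{\left(- \frac{160}{328} + \frac{203}{-14} \right)} - 89802} = \sqrt{510 - 89802} = \sqrt{-89292} = 2 i \sqrt{22323}$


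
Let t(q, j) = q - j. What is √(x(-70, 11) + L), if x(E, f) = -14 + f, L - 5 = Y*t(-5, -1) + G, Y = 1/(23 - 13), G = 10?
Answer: √290/5 ≈ 3.4059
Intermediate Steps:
Y = ⅒ (Y = 1/10 = ⅒ ≈ 0.10000)
L = 73/5 (L = 5 + ((-5 - 1*(-1))/10 + 10) = 5 + ((-5 + 1)/10 + 10) = 5 + ((⅒)*(-4) + 10) = 5 + (-⅖ + 10) = 5 + 48/5 = 73/5 ≈ 14.600)
√(x(-70, 11) + L) = √((-14 + 11) + 73/5) = √(-3 + 73/5) = √(58/5) = √290/5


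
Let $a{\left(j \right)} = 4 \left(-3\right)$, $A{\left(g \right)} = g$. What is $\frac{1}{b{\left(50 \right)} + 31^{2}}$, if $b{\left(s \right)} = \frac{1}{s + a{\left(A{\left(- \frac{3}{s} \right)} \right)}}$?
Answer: $\frac{38}{36519} \approx 0.0010406$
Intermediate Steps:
$a{\left(j \right)} = -12$
$b{\left(s \right)} = \frac{1}{-12 + s}$ ($b{\left(s \right)} = \frac{1}{s - 12} = \frac{1}{-12 + s}$)
$\frac{1}{b{\left(50 \right)} + 31^{2}} = \frac{1}{\frac{1}{-12 + 50} + 31^{2}} = \frac{1}{\frac{1}{38} + 961} = \frac{1}{\frac{36519}{38}} = \frac{38}{36519}$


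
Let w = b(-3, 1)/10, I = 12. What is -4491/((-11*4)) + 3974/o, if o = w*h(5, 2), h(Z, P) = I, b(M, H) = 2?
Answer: 232043/132 ≈ 1757.9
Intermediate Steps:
h(Z, P) = 12
w = ⅕ (w = 2/10 = 2*(⅒) = ⅕ ≈ 0.20000)
o = 12/5 (o = (⅕)*12 = 12/5 ≈ 2.4000)
-4491/((-11*4)) + 3974/o = -4491/((-11*4)) + 3974/(12/5) = -4491/(-44) + 3974*(5/12) = -4491*(-1/44) + 9935/6 = 4491/44 + 9935/6 = 232043/132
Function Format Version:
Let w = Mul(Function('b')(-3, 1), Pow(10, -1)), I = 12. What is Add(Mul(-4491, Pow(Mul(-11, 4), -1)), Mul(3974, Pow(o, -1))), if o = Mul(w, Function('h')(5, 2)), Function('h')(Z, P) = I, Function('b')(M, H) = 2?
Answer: Rational(232043, 132) ≈ 1757.9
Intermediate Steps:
Function('h')(Z, P) = 12
w = Rational(1, 5) (w = Mul(2, Pow(10, -1)) = Mul(2, Rational(1, 10)) = Rational(1, 5) ≈ 0.20000)
o = Rational(12, 5) (o = Mul(Rational(1, 5), 12) = Rational(12, 5) ≈ 2.4000)
Add(Mul(-4491, Pow(Mul(-11, 4), -1)), Mul(3974, Pow(o, -1))) = Add(Mul(-4491, Pow(Mul(-11, 4), -1)), Mul(3974, Pow(Rational(12, 5), -1))) = Add(Mul(-4491, Pow(-44, -1)), Mul(3974, Rational(5, 12))) = Add(Mul(-4491, Rational(-1, 44)), Rational(9935, 6)) = Add(Rational(4491, 44), Rational(9935, 6)) = Rational(232043, 132)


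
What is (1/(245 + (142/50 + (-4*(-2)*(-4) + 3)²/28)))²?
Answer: 490000/37835307169 ≈ 1.2951e-5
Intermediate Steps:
(1/(245 + (142/50 + (-4*(-2)*(-4) + 3)²/28)))² = (1/(245 + (142*(1/50) + (8*(-4) + 3)²*(1/28))))² = (1/(245 + (71/25 + (-32 + 3)²*(1/28))))² = (1/(245 + (71/25 + (-29)²*(1/28))))² = (1/(245 + (71/25 + 841*(1/28))))² = (1/(245 + (71/25 + 841/28)))² = (1/(245 + 23013/700))² = (1/(194513/700))² = (700/194513)² = 490000/37835307169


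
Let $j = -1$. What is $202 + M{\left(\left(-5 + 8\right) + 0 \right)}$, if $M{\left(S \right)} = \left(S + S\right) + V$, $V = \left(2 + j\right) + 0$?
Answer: $209$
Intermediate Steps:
$V = 1$ ($V = \left(2 - 1\right) + 0 = 1 + 0 = 1$)
$M{\left(S \right)} = 1 + 2 S$ ($M{\left(S \right)} = \left(S + S\right) + 1 = 2 S + 1 = 1 + 2 S$)
$202 + M{\left(\left(-5 + 8\right) + 0 \right)} = 202 + \left(1 + 2 \left(\left(-5 + 8\right) + 0\right)\right) = 202 + \left(1 + 2 \left(3 + 0\right)\right) = 202 + \left(1 + 2 \cdot 3\right) = 202 + \left(1 + 6\right) = 202 + 7 = 209$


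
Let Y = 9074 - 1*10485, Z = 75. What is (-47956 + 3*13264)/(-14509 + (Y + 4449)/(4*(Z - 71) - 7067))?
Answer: 57564364/102305997 ≈ 0.56267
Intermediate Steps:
Y = -1411 (Y = 9074 - 10485 = -1411)
(-47956 + 3*13264)/(-14509 + (Y + 4449)/(4*(Z - 71) - 7067)) = (-47956 + 3*13264)/(-14509 + (-1411 + 4449)/(4*(75 - 71) - 7067)) = (-47956 + 39792)/(-14509 + 3038/(4*4 - 7067)) = -8164/(-14509 + 3038/(16 - 7067)) = -8164/(-14509 + 3038/(-7051)) = -8164/(-14509 + 3038*(-1/7051)) = -8164/(-14509 - 3038/7051) = -8164/(-102305997/7051) = -8164*(-7051/102305997) = 57564364/102305997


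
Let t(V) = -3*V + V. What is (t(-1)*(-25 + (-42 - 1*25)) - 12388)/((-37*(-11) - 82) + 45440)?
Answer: -12572/45765 ≈ -0.27471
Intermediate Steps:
t(V) = -2*V
(t(-1)*(-25 + (-42 - 1*25)) - 12388)/((-37*(-11) - 82) + 45440) = ((-2*(-1))*(-25 + (-42 - 1*25)) - 12388)/((-37*(-11) - 82) + 45440) = (2*(-25 + (-42 - 25)) - 12388)/((407 - 82) + 45440) = (2*(-25 - 67) - 12388)/(325 + 45440) = (2*(-92) - 12388)/45765 = (-184 - 12388)*(1/45765) = -12572*1/45765 = -12572/45765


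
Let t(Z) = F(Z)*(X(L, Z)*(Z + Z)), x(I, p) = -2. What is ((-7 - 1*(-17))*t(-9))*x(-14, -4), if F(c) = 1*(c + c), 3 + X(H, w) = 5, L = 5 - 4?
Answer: -12960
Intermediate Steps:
L = 1
X(H, w) = 2 (X(H, w) = -3 + 5 = 2)
F(c) = 2*c (F(c) = 1*(2*c) = 2*c)
t(Z) = 8*Z² (t(Z) = (2*Z)*(2*(Z + Z)) = (2*Z)*(2*(2*Z)) = (2*Z)*(4*Z) = 8*Z²)
((-7 - 1*(-17))*t(-9))*x(-14, -4) = ((-7 - 1*(-17))*(8*(-9)²))*(-2) = ((-7 + 17)*(8*81))*(-2) = (10*648)*(-2) = 6480*(-2) = -12960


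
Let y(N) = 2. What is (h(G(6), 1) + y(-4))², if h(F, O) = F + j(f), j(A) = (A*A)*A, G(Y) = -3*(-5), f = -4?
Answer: 2209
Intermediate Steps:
G(Y) = 15
j(A) = A³ (j(A) = A²*A = A³)
h(F, O) = -64 + F (h(F, O) = F + (-4)³ = F - 64 = -64 + F)
(h(G(6), 1) + y(-4))² = ((-64 + 15) + 2)² = (-49 + 2)² = (-47)² = 2209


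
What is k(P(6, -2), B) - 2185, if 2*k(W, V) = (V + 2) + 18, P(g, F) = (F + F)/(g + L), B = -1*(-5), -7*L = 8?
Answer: -4345/2 ≈ -2172.5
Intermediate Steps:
L = -8/7 (L = -⅐*8 = -8/7 ≈ -1.1429)
B = 5
P(g, F) = 2*F/(-8/7 + g) (P(g, F) = (F + F)/(g - 8/7) = (2*F)/(-8/7 + g) = 2*F/(-8/7 + g))
k(W, V) = 10 + V/2 (k(W, V) = ((V + 2) + 18)/2 = ((2 + V) + 18)/2 = (20 + V)/2 = 10 + V/2)
k(P(6, -2), B) - 2185 = (10 + (½)*5) - 2185 = (10 + 5/2) - 2185 = 25/2 - 2185 = -4345/2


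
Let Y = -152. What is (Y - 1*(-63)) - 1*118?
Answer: -207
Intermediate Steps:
(Y - 1*(-63)) - 1*118 = (-152 - 1*(-63)) - 1*118 = (-152 + 63) - 118 = -89 - 118 = -207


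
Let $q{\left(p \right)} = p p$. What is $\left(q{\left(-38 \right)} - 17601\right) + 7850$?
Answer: $-8307$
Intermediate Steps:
$q{\left(p \right)} = p^{2}$
$\left(q{\left(-38 \right)} - 17601\right) + 7850 = \left(\left(-38\right)^{2} - 17601\right) + 7850 = \left(1444 - 17601\right) + 7850 = -16157 + 7850 = -8307$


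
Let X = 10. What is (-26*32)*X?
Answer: -8320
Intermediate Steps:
(-26*32)*X = -26*32*10 = -832*10 = -8320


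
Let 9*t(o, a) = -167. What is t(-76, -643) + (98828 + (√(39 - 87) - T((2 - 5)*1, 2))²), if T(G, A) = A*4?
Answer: 889429/9 - 64*I*√3 ≈ 98826.0 - 110.85*I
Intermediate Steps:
t(o, a) = -167/9 (t(o, a) = (⅑)*(-167) = -167/9)
T(G, A) = 4*A
t(-76, -643) + (98828 + (√(39 - 87) - T((2 - 5)*1, 2))²) = -167/9 + (98828 + (√(39 - 87) - 4*2)²) = -167/9 + (98828 + (√(-48) - 1*8)²) = -167/9 + (98828 + (4*I*√3 - 8)²) = -167/9 + (98828 + (-8 + 4*I*√3)²) = 889285/9 + (-8 + 4*I*√3)²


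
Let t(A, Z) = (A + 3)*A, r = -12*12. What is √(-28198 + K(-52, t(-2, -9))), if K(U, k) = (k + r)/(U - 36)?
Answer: I*√13647029/22 ≈ 167.92*I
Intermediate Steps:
r = -144
t(A, Z) = A*(3 + A) (t(A, Z) = (3 + A)*A = A*(3 + A))
K(U, k) = (-144 + k)/(-36 + U) (K(U, k) = (k - 144)/(U - 36) = (-144 + k)/(-36 + U))
√(-28198 + K(-52, t(-2, -9))) = √(-28198 + (-144 - 2*(3 - 2))/(-36 - 52)) = √(-28198 + (-144 - 2*1)/(-88)) = √(-28198 - (-144 - 2)/88) = √(-28198 - 1/88*(-146)) = √(-28198 + 73/44) = √(-1240639/44) = I*√13647029/22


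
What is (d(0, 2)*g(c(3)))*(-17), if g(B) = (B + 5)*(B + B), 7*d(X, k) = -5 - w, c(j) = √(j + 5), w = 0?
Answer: 1360/7 + 1700*√2/7 ≈ 537.74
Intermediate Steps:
c(j) = √(5 + j)
d(X, k) = -5/7 (d(X, k) = (-5 - 1*0)/7 = (-5 + 0)/7 = (⅐)*(-5) = -5/7)
g(B) = 2*B*(5 + B) (g(B) = (5 + B)*(2*B) = 2*B*(5 + B))
(d(0, 2)*g(c(3)))*(-17) = -10*√(5 + 3)*(5 + √(5 + 3))/7*(-17) = -10*√8*(5 + √8)/7*(-17) = -10*2*√2*(5 + 2*√2)/7*(-17) = -20*√2*(5 + 2*√2)/7*(-17) = 340*√2*(5 + 2*√2)/7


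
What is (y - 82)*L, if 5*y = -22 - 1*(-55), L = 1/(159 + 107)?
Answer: -377/1330 ≈ -0.28346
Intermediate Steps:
L = 1/266 ≈ 0.0037594
y = 33/5 (y = (-22 - 1*(-55))/5 = (-22 + 55)/5 = (⅕)*33 = 33/5 ≈ 6.6000)
(y - 82)*L = (33/5 - 82)*(1/266) = -377/5*1/266 = -377/1330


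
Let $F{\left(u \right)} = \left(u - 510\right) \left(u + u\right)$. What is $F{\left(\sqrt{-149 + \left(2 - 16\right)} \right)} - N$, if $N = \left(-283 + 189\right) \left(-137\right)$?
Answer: $-13204 - 1020 i \sqrt{163} \approx -13204.0 - 13022.0 i$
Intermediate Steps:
$N = 12878$ ($N = \left(-94\right) \left(-137\right) = 12878$)
$F{\left(u \right)} = 2 u \left(-510 + u\right)$ ($F{\left(u \right)} = \left(-510 + u\right) 2 u = 2 u \left(-510 + u\right)$)
$F{\left(\sqrt{-149 + \left(2 - 16\right)} \right)} - N = 2 \sqrt{-149 + \left(2 - 16\right)} \left(-510 + \sqrt{-149 + \left(2 - 16\right)}\right) - 12878 = 2 \sqrt{-149 - 14} \left(-510 + \sqrt{-149 - 14}\right) - 12878 = 2 \sqrt{-163} \left(-510 + \sqrt{-163}\right) - 12878 = 2 i \sqrt{163} \left(-510 + i \sqrt{163}\right) - 12878 = -12878 + 2 i \sqrt{163} \left(-510 + i \sqrt{163}\right)$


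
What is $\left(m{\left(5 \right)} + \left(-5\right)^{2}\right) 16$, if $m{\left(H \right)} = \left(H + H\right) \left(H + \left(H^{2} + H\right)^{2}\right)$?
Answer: $145200$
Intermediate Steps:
$m{\left(H \right)} = 2 H \left(H + \left(H + H^{2}\right)^{2}\right)$
$\left(m{\left(5 \right)} + \left(-5\right)^{2}\right) 16 = \left(2 \cdot 5^{2} \left(1 + 5 \left(1 + 5\right)^{2}\right) + \left(-5\right)^{2}\right) 16 = \left(2 \cdot 25 \left(1 + 5 \cdot 6^{2}\right) + 25\right) 16 = \left(2 \cdot 25 \left(1 + 5 \cdot 36\right) + 25\right) 16 = \left(2 \cdot 25 \left(1 + 180\right) + 25\right) 16 = \left(2 \cdot 25 \cdot 181 + 25\right) 16 = \left(9050 + 25\right) 16 = 9075 \cdot 16 = 145200$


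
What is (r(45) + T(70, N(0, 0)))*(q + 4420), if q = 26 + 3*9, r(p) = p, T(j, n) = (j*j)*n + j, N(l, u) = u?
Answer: 514395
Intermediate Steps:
T(j, n) = j + n*j² (T(j, n) = j²*n + j = n*j² + j = j + n*j²)
q = 53 (q = 26 + 27 = 53)
(r(45) + T(70, N(0, 0)))*(q + 4420) = (45 + 70*(1 + 70*0))*(53 + 4420) = (45 + 70*(1 + 0))*4473 = (45 + 70*1)*4473 = (45 + 70)*4473 = 115*4473 = 514395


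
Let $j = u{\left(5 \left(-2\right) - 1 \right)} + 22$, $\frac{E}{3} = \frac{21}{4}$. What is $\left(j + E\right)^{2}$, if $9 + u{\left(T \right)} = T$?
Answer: $\frac{5041}{16} \approx 315.06$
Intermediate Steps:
$u{\left(T \right)} = -9 + T$
$E = \frac{63}{4}$ ($E = 3 \cdot \frac{21}{4} = \frac{63}{4} \approx 15.75$)
$j = 2$ ($j = \left(-9 + \left(5 \left(-2\right) - 1\right)\right) + 22 = \left(-9 - 11\right) + 22 = -20 + 22 = 2$)
$\left(j + E\right)^{2} = \left(2 + \frac{63}{4}\right)^{2} = \left(\frac{71}{4}\right)^{2} = \frac{5041}{16}$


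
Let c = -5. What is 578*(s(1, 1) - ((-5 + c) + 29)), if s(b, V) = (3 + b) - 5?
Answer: -11560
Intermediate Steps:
s(b, V) = -2 + b
578*(s(1, 1) - ((-5 + c) + 29)) = 578*((-2 + 1) - ((-5 - 5) + 29)) = 578*(-1 - (-10 + 29)) = 578*(-1 - 1*19) = 578*(-1 - 19) = 578*(-20) = -11560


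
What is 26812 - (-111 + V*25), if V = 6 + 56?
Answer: 25373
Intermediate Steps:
V = 62
26812 - (-111 + V*25) = 26812 - (-111 + 62*25) = 26812 - (-111 + 1550) = 26812 - 1*1439 = 26812 - 1439 = 25373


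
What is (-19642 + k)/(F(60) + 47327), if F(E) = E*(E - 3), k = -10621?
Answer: -30263/50747 ≈ -0.59635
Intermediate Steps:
F(E) = E*(-3 + E)
(-19642 + k)/(F(60) + 47327) = (-19642 - 10621)/(60*(-3 + 60) + 47327) = -30263/(60*57 + 47327) = -30263/(3420 + 47327) = -30263/50747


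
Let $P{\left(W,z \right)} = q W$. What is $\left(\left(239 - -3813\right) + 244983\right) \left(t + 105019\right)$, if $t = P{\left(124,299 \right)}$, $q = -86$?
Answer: $23497697425$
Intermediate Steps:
$P{\left(W,z \right)} = - 86 W$
$t = -10664$ ($t = \left(-86\right) 124 = -10664$)
$\left(\left(239 - -3813\right) + 244983\right) \left(t + 105019\right) = \left(\left(239 - -3813\right) + 244983\right) \left(-10664 + 105019\right) = \left(\left(239 + 3813\right) + 244983\right) 94355 = \left(4052 + 244983\right) 94355 = 249035 \cdot 94355 = 23497697425$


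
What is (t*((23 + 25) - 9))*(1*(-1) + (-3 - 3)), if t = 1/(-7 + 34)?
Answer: -91/9 ≈ -10.111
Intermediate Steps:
t = 1/27 ≈ 0.037037
(t*((23 + 25) - 9))*(1*(-1) + (-3 - 3)) = (((23 + 25) - 9)/27)*(1*(-1) + (-3 - 3)) = ((48 - 9)/27)*(-1 - 6) = ((1/27)*39)*(-7) = (13/9)*(-7) = -91/9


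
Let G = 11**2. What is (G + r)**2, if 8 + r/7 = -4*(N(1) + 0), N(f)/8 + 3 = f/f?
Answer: 263169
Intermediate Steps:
N(f) = -16 (N(f) = -24 + 8*(f/f) = -24 + 8*1 = -24 + 8 = -16)
r = 392 (r = -56 + 7*(-4*(-16 + 0)) = -56 + 7*(-4*(-16)) = -56 + 7*64 = -56 + 448 = 392)
G = 121
(G + r)**2 = (121 + 392)**2 = 513**2 = 263169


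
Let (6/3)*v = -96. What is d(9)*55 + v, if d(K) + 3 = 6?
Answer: 117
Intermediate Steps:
d(K) = 3 (d(K) = -3 + 6 = 3)
v = -48 (v = (½)*(-96) = -48)
d(9)*55 + v = 3*55 - 48 = 165 - 48 = 117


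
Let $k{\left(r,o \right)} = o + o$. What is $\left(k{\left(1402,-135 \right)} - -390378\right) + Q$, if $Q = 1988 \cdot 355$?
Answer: $1095848$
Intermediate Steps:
$k{\left(r,o \right)} = 2 o$
$Q = 705740$
$\left(k{\left(1402,-135 \right)} - -390378\right) + Q = \left(2 \left(-135\right) - -390378\right) + 705740 = \left(-270 + 390378\right) + 705740 = 390108 + 705740 = 1095848$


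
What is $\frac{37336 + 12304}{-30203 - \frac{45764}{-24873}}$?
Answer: $- \frac{246939144}{150238691} \approx -1.6436$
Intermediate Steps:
$\frac{37336 + 12304}{-30203 - \frac{45764}{-24873}} = \frac{49640}{-30203 - - \frac{45764}{24873}} = \frac{49640}{-30203 + \frac{45764}{24873}} = \frac{49640}{- \frac{751193455}{24873}} = 49640 \left(- \frac{24873}{751193455}\right) = - \frac{246939144}{150238691}$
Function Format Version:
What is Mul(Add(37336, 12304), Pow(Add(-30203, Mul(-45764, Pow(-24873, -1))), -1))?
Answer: Rational(-246939144, 150238691) ≈ -1.6436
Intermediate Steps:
Mul(Add(37336, 12304), Pow(Add(-30203, Mul(-45764, Pow(-24873, -1))), -1)) = Mul(49640, Pow(Add(-30203, Mul(-45764, Rational(-1, 24873))), -1)) = Mul(49640, Pow(Add(-30203, Rational(45764, 24873)), -1)) = Mul(49640, Pow(Rational(-751193455, 24873), -1)) = Mul(49640, Rational(-24873, 751193455)) = Rational(-246939144, 150238691)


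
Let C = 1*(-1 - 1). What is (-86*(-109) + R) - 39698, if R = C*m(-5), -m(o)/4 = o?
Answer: -30364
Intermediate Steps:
m(o) = -4*o
C = -2 (C = 1*(-2) = -2)
R = -40 (R = -(-8)*(-5) = -2*20 = -40)
(-86*(-109) + R) - 39698 = (-86*(-109) - 40) - 39698 = (9374 - 40) - 39698 = 9334 - 39698 = -30364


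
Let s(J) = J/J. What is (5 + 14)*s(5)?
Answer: 19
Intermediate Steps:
s(J) = 1
(5 + 14)*s(5) = (5 + 14)*1 = 19*1 = 19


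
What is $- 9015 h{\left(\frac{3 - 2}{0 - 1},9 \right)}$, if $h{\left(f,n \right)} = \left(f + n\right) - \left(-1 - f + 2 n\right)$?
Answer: $90150$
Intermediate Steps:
$h{\left(f,n \right)} = 1 - n + 2 f$ ($h{\left(f,n \right)} = \left(f + n\right) + \left(1 + \left(f - 2 n\right)\right) = \left(f + n\right) + \left(1 + f - 2 n\right) = 1 - n + 2 f$)
$- 9015 h{\left(\frac{3 - 2}{0 - 1},9 \right)} = - 9015 \left(1 - 9 + 2 \frac{3 - 2}{0 - 1}\right) = - 9015 \left(1 - 9 + 2 \cdot 1 \frac{1}{-1}\right) = - 9015 \left(1 - 9 + 2 \cdot 1 \left(-1\right)\right) = - 9015 \left(1 - 9 + 2 \left(-1\right)\right) = - 9015 \left(1 - 9 - 2\right) = \left(-9015\right) \left(-10\right) = 90150$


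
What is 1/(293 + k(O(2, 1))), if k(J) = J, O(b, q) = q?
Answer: 1/294 ≈ 0.0034014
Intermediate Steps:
1/(293 + k(O(2, 1))) = 1/(293 + 1) = 1/294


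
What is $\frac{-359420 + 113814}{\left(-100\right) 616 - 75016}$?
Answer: $\frac{122803}{68308} \approx 1.7978$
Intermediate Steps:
$\frac{-359420 + 113814}{\left(-100\right) 616 - 75016} = - \frac{245606}{-61600 - 75016} = - \frac{245606}{-136616} = \left(-245606\right) \left(- \frac{1}{136616}\right) = \frac{122803}{68308}$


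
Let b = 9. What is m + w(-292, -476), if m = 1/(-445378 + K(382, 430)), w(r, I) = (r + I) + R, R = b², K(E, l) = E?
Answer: -305712253/444996 ≈ -687.00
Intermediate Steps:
R = 81 (R = 9² = 81)
w(r, I) = 81 + I + r (w(r, I) = (r + I) + 81 = (I + r) + 81 = 81 + I + r)
m = -1/444996 (m = 1/(-445378 + 382) = 1/(-444996) = -1/444996 ≈ -2.2472e-6)
m + w(-292, -476) = -1/444996 + (81 - 476 - 292) = -1/444996 - 687 = -305712253/444996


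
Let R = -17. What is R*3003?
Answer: -51051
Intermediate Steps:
R*3003 = -17*3003 = -51051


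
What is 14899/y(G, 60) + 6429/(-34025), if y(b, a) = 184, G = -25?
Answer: 505755539/6260600 ≈ 80.784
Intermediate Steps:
14899/y(G, 60) + 6429/(-34025) = 14899/184 + 6429/(-34025) = 14899*(1/184) + 6429*(-1/34025) = 14899/184 - 6429/34025 = 505755539/6260600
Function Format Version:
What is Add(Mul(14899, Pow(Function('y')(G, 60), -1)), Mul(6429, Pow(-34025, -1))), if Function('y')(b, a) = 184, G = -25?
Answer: Rational(505755539, 6260600) ≈ 80.784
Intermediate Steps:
Add(Mul(14899, Pow(Function('y')(G, 60), -1)), Mul(6429, Pow(-34025, -1))) = Add(Mul(14899, Pow(184, -1)), Mul(6429, Pow(-34025, -1))) = Add(Mul(14899, Rational(1, 184)), Mul(6429, Rational(-1, 34025))) = Add(Rational(14899, 184), Rational(-6429, 34025)) = Rational(505755539, 6260600)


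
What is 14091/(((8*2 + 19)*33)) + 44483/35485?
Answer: 95480/7097 ≈ 13.454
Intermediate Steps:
14091/(((8*2 + 19)*33)) + 44483/35485 = 14091/(((16 + 19)*33)) + 44483*(1/35485) = 14091/((35*33)) + 44483/35485 = 14091/1155 + 44483/35485 = 14091*(1/1155) + 44483/35485 = 61/5 + 44483/35485 = 95480/7097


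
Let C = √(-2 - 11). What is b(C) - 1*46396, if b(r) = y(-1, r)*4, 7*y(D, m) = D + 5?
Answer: -324756/7 ≈ -46394.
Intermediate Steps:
y(D, m) = 5/7 + D/7 (y(D, m) = (D + 5)/7 = (5 + D)/7 = 5/7 + D/7)
C = I*√13 (C = √(-13) = I*√13 ≈ 3.6056*I)
b(r) = 16/7 (b(r) = (5/7 + (⅐)*(-1))*4 = (5/7 - ⅐)*4 = (4/7)*4 = 16/7)
b(C) - 1*46396 = 16/7 - 1*46396 = 16/7 - 46396 = -324756/7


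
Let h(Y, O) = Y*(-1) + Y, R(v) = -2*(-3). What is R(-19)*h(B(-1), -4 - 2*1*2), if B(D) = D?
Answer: 0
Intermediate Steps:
R(v) = 6
h(Y, O) = 0 (h(Y, O) = -Y + Y = 0)
R(-19)*h(B(-1), -4 - 2*1*2) = 6*0 = 0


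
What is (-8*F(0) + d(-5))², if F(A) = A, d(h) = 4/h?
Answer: 16/25 ≈ 0.64000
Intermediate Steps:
(-8*F(0) + d(-5))² = (-8*0 + 4/(-5))² = (0 + 4*(-⅕))² = (0 - ⅘)² = (-⅘)² = 16/25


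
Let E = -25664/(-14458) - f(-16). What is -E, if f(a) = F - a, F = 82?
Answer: 695610/7229 ≈ 96.225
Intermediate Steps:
f(a) = 82 - a
E = -695610/7229 (E = -25664/(-14458) - (82 - 1*(-16)) = -25664*(-1/14458) - (82 + 16) = 12832/7229 - 1*98 = 12832/7229 - 98 = -695610/7229 ≈ -96.225)
-E = -1*(-695610/7229) = 695610/7229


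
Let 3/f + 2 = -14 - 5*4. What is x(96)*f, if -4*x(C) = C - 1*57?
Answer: 13/16 ≈ 0.81250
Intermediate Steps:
x(C) = 57/4 - C/4 (x(C) = -(C - 1*57)/4 = -(C - 57)/4 = -(-57 + C)/4 = 57/4 - C/4)
f = -1/12 (f = 3/(-2 + (-14 - 5*4)) = 3/(-2 + (-14 - 1*20)) = 3/(-2 + (-14 - 20)) = 3/(-2 - 34) = 3/(-36) = 3*(-1/36) = -1/12 ≈ -0.083333)
x(96)*f = (57/4 - ¼*96)*(-1/12) = (57/4 - 24)*(-1/12) = -39/4*(-1/12) = 13/16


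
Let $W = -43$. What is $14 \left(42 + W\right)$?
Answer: $-14$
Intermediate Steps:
$14 \left(42 + W\right) = 14 \left(42 - 43\right) = 14 \left(-1\right) = -14$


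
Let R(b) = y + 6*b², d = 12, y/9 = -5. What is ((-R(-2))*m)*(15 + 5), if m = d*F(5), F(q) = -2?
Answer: -10080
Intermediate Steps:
y = -45 (y = 9*(-5) = -45)
R(b) = -45 + 6*b²
m = -24 (m = 12*(-2) = -24)
((-R(-2))*m)*(15 + 5) = (-(-45 + 6*(-2)²)*(-24))*(15 + 5) = (-(-45 + 6*4)*(-24))*20 = (-(-45 + 24)*(-24))*20 = (-1*(-21)*(-24))*20 = (21*(-24))*20 = -504*20 = -10080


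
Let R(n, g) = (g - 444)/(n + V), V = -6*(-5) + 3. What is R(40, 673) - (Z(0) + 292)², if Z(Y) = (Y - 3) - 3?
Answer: -5970879/73 ≈ -81793.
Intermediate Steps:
V = 33 (V = 30 + 3 = 33)
Z(Y) = -6 + Y (Z(Y) = (-3 + Y) - 3 = -6 + Y)
R(n, g) = (-444 + g)/(33 + n) (R(n, g) = (g - 444)/(n + 33) = (-444 + g)/(33 + n))
R(40, 673) - (Z(0) + 292)² = (-444 + 673)/(33 + 40) - ((-6 + 0) + 292)² = 229/73 - (-6 + 292)² = (1/73)*229 - 1*286² = 229/73 - 1*81796 = 229/73 - 81796 = -5970879/73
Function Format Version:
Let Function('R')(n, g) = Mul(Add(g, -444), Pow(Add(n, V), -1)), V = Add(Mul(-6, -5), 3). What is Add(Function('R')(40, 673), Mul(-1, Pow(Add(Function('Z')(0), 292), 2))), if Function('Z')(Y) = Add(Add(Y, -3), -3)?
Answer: Rational(-5970879, 73) ≈ -81793.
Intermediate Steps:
V = 33 (V = Add(30, 3) = 33)
Function('Z')(Y) = Add(-6, Y) (Function('Z')(Y) = Add(Add(-3, Y), -3) = Add(-6, Y))
Function('R')(n, g) = Mul(Pow(Add(33, n), -1), Add(-444, g)) (Function('R')(n, g) = Mul(Add(g, -444), Pow(Add(n, 33), -1)) = Mul(Add(-444, g), Pow(Add(33, n), -1)) = Mul(Pow(Add(33, n), -1), Add(-444, g)))
Add(Function('R')(40, 673), Mul(-1, Pow(Add(Function('Z')(0), 292), 2))) = Add(Mul(Pow(Add(33, 40), -1), Add(-444, 673)), Mul(-1, Pow(Add(Add(-6, 0), 292), 2))) = Add(Mul(Pow(73, -1), 229), Mul(-1, Pow(Add(-6, 292), 2))) = Add(Mul(Rational(1, 73), 229), Mul(-1, Pow(286, 2))) = Add(Rational(229, 73), Mul(-1, 81796)) = Add(Rational(229, 73), -81796) = Rational(-5970879, 73)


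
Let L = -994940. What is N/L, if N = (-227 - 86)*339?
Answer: 106107/994940 ≈ 0.10665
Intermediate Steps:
N = -106107 (N = -313*339 = -106107)
N/L = -106107/(-994940) = -106107*(-1/994940) = 106107/994940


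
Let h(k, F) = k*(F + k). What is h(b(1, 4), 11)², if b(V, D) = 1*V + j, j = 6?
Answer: 15876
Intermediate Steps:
b(V, D) = 6 + V (b(V, D) = 1*V + 6 = V + 6 = 6 + V)
h(b(1, 4), 11)² = ((6 + 1)*(11 + (6 + 1)))² = (7*(11 + 7))² = (7*18)² = 126² = 15876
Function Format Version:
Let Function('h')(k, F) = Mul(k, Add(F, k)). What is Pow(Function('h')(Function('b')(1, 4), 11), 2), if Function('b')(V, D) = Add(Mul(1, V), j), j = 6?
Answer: 15876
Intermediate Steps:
Function('b')(V, D) = Add(6, V) (Function('b')(V, D) = Add(Mul(1, V), 6) = Add(V, 6) = Add(6, V))
Pow(Function('h')(Function('b')(1, 4), 11), 2) = Pow(Mul(Add(6, 1), Add(11, Add(6, 1))), 2) = Pow(Mul(7, Add(11, 7)), 2) = Pow(Mul(7, 18), 2) = Pow(126, 2) = 15876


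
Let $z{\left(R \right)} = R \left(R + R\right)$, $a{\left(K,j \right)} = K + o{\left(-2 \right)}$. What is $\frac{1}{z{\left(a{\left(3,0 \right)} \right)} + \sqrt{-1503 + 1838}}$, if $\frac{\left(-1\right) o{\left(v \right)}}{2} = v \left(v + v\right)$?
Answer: $\frac{338}{113909} - \frac{\sqrt{335}}{113909} \approx 0.0028066$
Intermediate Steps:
$o{\left(v \right)} = - 4 v^{2}$ ($o{\left(v \right)} = - 2 v \left(v + v\right) = - 2 v 2 v = - 2 \cdot 2 v^{2} = - 4 v^{2}$)
$a{\left(K,j \right)} = -16 + K$ ($a{\left(K,j \right)} = K - 4 \left(-2\right)^{2} = K - 16 = -16 + K$)
$z{\left(R \right)} = 2 R^{2}$ ($z{\left(R \right)} = R 2 R = 2 R^{2}$)
$\frac{1}{z{\left(a{\left(3,0 \right)} \right)} + \sqrt{-1503 + 1838}} = \frac{1}{2 \left(-16 + 3\right)^{2} + \sqrt{-1503 + 1838}} = \frac{1}{2 \left(-13\right)^{2} + \sqrt{335}} = \frac{1}{2 \cdot 169 + \sqrt{335}} = \frac{1}{338 + \sqrt{335}}$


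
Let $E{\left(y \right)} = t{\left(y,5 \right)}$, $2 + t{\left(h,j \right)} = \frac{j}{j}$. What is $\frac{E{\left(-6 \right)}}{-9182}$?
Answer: $\frac{1}{9182} \approx 0.00010891$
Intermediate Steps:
$t{\left(h,j \right)} = -1$ ($t{\left(h,j \right)} = -2 + \frac{j}{j} = -2 + 1 = -1$)
$E{\left(y \right)} = -1$
$\frac{E{\left(-6 \right)}}{-9182} = - \frac{1}{-9182} = \left(-1\right) \left(- \frac{1}{9182}\right) = \frac{1}{9182}$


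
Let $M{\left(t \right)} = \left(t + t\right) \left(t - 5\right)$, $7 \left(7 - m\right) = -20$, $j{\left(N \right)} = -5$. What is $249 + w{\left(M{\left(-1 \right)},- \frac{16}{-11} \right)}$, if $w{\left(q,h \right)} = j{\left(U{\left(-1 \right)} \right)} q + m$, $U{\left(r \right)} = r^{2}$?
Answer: $\frac{1392}{7} \approx 198.86$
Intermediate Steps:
$m = \frac{69}{7}$ ($m = 7 - - \frac{20}{7} = 7 + \frac{20}{7} = \frac{69}{7} \approx 9.8571$)
$M{\left(t \right)} = 2 t \left(-5 + t\right)$
$w{\left(q,h \right)} = \frac{69}{7} - 5 q$ ($w{\left(q,h \right)} = - 5 q + \frac{69}{7} = \frac{69}{7} - 5 q$)
$249 + w{\left(M{\left(-1 \right)},- \frac{16}{-11} \right)} = 249 + \left(\frac{69}{7} - 5 \cdot 2 \left(-1\right) \left(-5 - 1\right)\right) = 249 + \left(\frac{69}{7} - 5 \cdot 2 \left(-1\right) \left(-6\right)\right) = 249 + \left(\frac{69}{7} - 60\right) = 249 - \frac{351}{7} = \frac{1392}{7}$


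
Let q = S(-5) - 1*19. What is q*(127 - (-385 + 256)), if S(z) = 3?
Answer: -4096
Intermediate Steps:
q = -16 (q = 3 - 1*19 = 3 - 19 = -16)
q*(127 - (-385 + 256)) = -16*(127 - (-385 + 256)) = -16*(127 - 1*(-129)) = -16*(127 + 129) = -16*256 = -4096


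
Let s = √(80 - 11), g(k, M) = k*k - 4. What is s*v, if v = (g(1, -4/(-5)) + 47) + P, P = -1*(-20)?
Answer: 64*√69 ≈ 531.62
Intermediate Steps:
g(k, M) = -4 + k² (g(k, M) = k² - 4 = -4 + k²)
P = 20
v = 64 (v = ((-4 + 1²) + 47) + 20 = ((-4 + 1) + 47) + 20 = (-3 + 47) + 20 = 44 + 20 = 64)
s = √69 ≈ 8.3066
s*v = √69*64 = 64*√69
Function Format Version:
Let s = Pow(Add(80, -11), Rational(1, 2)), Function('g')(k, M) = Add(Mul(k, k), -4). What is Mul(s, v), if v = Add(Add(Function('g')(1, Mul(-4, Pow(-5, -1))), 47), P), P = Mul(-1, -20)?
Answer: Mul(64, Pow(69, Rational(1, 2))) ≈ 531.62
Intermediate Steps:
Function('g')(k, M) = Add(-4, Pow(k, 2)) (Function('g')(k, M) = Add(Pow(k, 2), -4) = Add(-4, Pow(k, 2)))
P = 20
v = 64 (v = Add(Add(Add(-4, Pow(1, 2)), 47), 20) = Add(Add(Add(-4, 1), 47), 20) = Add(Add(-3, 47), 20) = Add(44, 20) = 64)
s = Pow(69, Rational(1, 2)) ≈ 8.3066
Mul(s, v) = Mul(Pow(69, Rational(1, 2)), 64) = Mul(64, Pow(69, Rational(1, 2)))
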